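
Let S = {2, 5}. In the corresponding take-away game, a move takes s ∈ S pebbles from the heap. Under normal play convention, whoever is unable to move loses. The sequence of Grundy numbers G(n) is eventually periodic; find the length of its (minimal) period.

G(0) = 0
G(1) = mex{} = 0
G(2) = mex{0} = 1
G(3) = mex{0} = 1
G(4) = mex{1} = 0
G(5) = mex{1,0} = 2
G(6) = mex{0,0} = 1
G(7) = mex{2,1} = 0
G(8) = mex{1,1} = 0
G(9) = mex{0,0} = 1
G(10) = mex{0,2} = 1
G(11) = mex{1,1} = 0
G(12) = mex{1,0} = 2
G(13) = mex{0,0} = 1
G(14) = mex{2,1} = 0
G(15) = mex{1,1} = 0
G(n+7) = G(n) holds for n = 0,…,4 (a full window of length max(S) = 5), so the sequence is purely periodic with period 7.

7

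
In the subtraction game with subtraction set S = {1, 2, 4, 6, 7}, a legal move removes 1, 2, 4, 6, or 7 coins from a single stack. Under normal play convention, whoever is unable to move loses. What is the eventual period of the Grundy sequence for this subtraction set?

8

G(0) = 0
G(1) = mex{0} = 1
G(2) = mex{1,0} = 2
G(3) = mex{2,1} = 0
G(4) = mex{0,2,0} = 1
G(5) = mex{1,0,1} = 2
G(6) = mex{2,1,2,0} = 3
G(7) = mex{3,2,0,1,0} = 4
G(8) = mex{4,3,1,2,1} = 0
G(9) = mex{0,4,2,0,2} = 1
G(10) = mex{1,0,3,1,0} = 2
G(11) = mex{2,1,4,2,1} = 0
G(12) = mex{0,2,0,3,2} = 1
G(13) = mex{1,0,1,4,3} = 2
G(14) = mex{2,1,2,0,4} = 3
G(15) = mex{3,2,0,1,0} = 4
G(16) = mex{4,3,1,2,1} = 0
G(17) = mex{0,4,2,0,2} = 1
G(n+8) = G(n) holds for n = 0,…,6 (a full window of length max(S) = 7), so the sequence is purely periodic with period 8.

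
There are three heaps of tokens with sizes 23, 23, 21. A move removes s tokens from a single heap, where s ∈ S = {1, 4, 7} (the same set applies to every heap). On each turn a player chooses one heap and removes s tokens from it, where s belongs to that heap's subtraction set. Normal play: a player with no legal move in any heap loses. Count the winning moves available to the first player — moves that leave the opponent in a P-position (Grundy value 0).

All heaps use S = {1, 4, 7}:
n :  0  1  2  3  4  5  6  7  8  9 10 11 12 13 14 15 16 17 18 19 20 21 22 23
G :  0  1  0  1  2  0  1  2  0  1  0  1  2  0  1  2  0  1  0  1  2  0  1  2
Heap A: G(23) = 2.
Heap B: G(23) = 2.
Heap C: G(21) = 0.
Combined Grundy value = 2 ⊕ 2 ⊕ 0 = 0.
A winning move leaves total XOR = 0, i.e. changes one component's Grundy value g to g ⊕ X where X is the current total.
Heap A: target g' = 2⊕0 = 2, but every legal move changes the Grundy value (mex property), so 0 moves.
Heap B: target g' = 2⊕0 = 2, but every legal move changes the Grundy value (mex property), so 0 moves.
Heap C: target g' = 0⊕0 = 0, but every legal move changes the Grundy value (mex property), so 0 moves.

0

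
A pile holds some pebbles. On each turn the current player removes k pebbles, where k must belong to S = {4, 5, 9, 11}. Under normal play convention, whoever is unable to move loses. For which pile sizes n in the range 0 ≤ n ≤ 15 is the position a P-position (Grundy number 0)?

0, 1, 2, 3, 15

n :  0  1  2  3  4  5  6  7  8  9 10 11 12 13 14 15
G :  0  0  0  0  1  1  1  1  2  2  2  2  3  3  3  0
P-positions are exactly the n with G(n) = 0.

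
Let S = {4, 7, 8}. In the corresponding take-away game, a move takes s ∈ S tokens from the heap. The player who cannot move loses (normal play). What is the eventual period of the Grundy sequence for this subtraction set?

G(0) = 0
G(1) = mex{} = 0
G(2) = mex{} = 0
G(3) = mex{} = 0
G(4) = mex{0} = 1
G(5) = mex{0} = 1
G(6) = mex{0} = 1
G(7) = mex{0,0} = 1
G(8) = mex{1,0,0} = 2
G(9) = mex{1,0,0} = 2
G(10) = mex{1,0,0} = 2
G(11) = mex{1,1,0} = 2
G(12) = mex{2,1,1} = 0
G(13) = mex{2,1,1} = 0
G(14) = mex{2,1,1} = 0
G(15) = mex{2,2,1} = 0
G(16) = mex{0,2,2} = 1
G(17) = mex{0,2,2} = 1
G(18) = mex{0,2,2} = 1
G(19) = mex{0,0,2} = 1
G(20) = mex{1,0,0} = 2
G(21) = mex{1,0,0} = 2
G(22) = mex{1,0,0} = 2
G(23) = mex{1,1,0} = 2
G(24) = mex{2,1,1} = 0
G(25) = mex{2,1,1} = 0
G(n+12) = G(n) holds for n = 0,…,7 (a full window of length max(S) = 8), so the sequence is purely periodic with period 12.

12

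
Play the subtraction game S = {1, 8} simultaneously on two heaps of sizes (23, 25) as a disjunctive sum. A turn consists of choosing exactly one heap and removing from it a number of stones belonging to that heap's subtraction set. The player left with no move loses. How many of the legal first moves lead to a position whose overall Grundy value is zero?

All heaps use S = {1, 8}:
G(0) = 0
G(1) = mex{0} = 1
G(2) = mex{1} = 0
G(3) = mex{0} = 1
G(4) = mex{1} = 0
G(5) = mex{0} = 1
G(6) = mex{1} = 0
G(7) = mex{0} = 1
G(8) = mex{1,0} = 2
G(9) = mex{2,1} = 0
G(10) = mex{0,0} = 1
G(11) = mex{1,1} = 0
G(12) = mex{0,0} = 1
G(13) = mex{1,1} = 0
G(14) = mex{0,0} = 1
G(15) = mex{1,1} = 0
G(16) = mex{0,2} = 1
G(17) = mex{1,0} = 2
G(18) = mex{2,1} = 0
G(19) = mex{0,0} = 1
G(20) = mex{1,1} = 0
G(21) = mex{0,0} = 1
G(22) = mex{1,1} = 0
G(23) = mex{0,0} = 1
G(24) = mex{1,1} = 0
G(25) = mex{0,2} = 1
Heap A: G(23) = 1.
Heap B: G(25) = 1.
Combined Grundy value = 1 ⊕ 1 = 0.
A winning move leaves total XOR = 0, i.e. changes one component's Grundy value g to g ⊕ X where X is the current total.
Heap A: target g' = 1⊕0 = 1, but every legal move changes the Grundy value (mex property), so 0 moves.
Heap B: target g' = 1⊕0 = 1, but every legal move changes the Grundy value (mex property), so 0 moves.

0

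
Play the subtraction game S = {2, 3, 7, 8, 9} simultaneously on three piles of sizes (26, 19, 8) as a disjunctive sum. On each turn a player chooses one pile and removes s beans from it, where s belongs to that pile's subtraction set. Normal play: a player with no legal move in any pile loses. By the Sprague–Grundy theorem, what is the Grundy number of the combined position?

2

All piles use S = {2, 3, 7, 8, 9}:
n :  0  1  2  3  4  5  6  7  8  9 10 11 12 13 14 15 16 17 18 19 20 21 22 23 24 25 26
G :  0  0  1  1  2  0  0  1  1  2  2  0  3  1  2  2  0  0  1  1  2  0  0  1  1  2  2
Pile A: G(26) = 2.
Pile B: G(19) = 1.
Pile C: G(8) = 1.
Combined Grundy value = 2 ⊕ 1 ⊕ 1 = 2.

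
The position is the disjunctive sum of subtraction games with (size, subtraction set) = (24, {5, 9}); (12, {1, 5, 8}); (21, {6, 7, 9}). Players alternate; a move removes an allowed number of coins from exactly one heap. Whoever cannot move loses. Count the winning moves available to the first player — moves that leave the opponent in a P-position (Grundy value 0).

Heap A, S = {5, 9}:
G(0) = 0
G(1) = mex{} = 0
G(2) = mex{} = 0
G(3) = mex{} = 0
G(4) = mex{} = 0
G(5) = mex{0} = 1
G(6) = mex{0} = 1
G(7) = mex{0} = 1
G(8) = mex{0} = 1
G(9) = mex{0,0} = 1
G(10) = mex{1,0} = 2
G(11) = mex{1,0} = 2
G(12) = mex{1,0} = 2
G(13) = mex{1,0} = 2
G(14) = mex{1,1} = 0
G(15) = mex{2,1} = 0
G(16) = mex{2,1} = 0
G(17) = mex{2,1} = 0
G(18) = mex{2,1} = 0
G(19) = mex{0,2} = 1
G(20) = mex{0,2} = 1
G(21) = mex{0,2} = 1
G(22) = mex{0,2} = 1
G(23) = mex{0,0} = 1
G(24) = mex{1,0} = 2
G_A(24) = 2.
Heap B, S = {1, 5, 8}:
G(0) = 0
G(1) = mex{0} = 1
G(2) = mex{1} = 0
G(3) = mex{0} = 1
G(4) = mex{1} = 0
G(5) = mex{0,0} = 1
G(6) = mex{1,1} = 0
G(7) = mex{0,0} = 1
G(8) = mex{1,1,0} = 2
G(9) = mex{2,0,1} = 3
G(10) = mex{3,1,0} = 2
G(11) = mex{2,0,1} = 3
G(12) = mex{3,1,0} = 2
G_B(12) = 2.
Heap C, S = {6, 7, 9}:
G(0) = 0
G(1) = mex{} = 0
G(2) = mex{} = 0
G(3) = mex{} = 0
G(4) = mex{} = 0
G(5) = mex{} = 0
G(6) = mex{0} = 1
G(7) = mex{0,0} = 1
G(8) = mex{0,0} = 1
G(9) = mex{0,0,0} = 1
G(10) = mex{0,0,0} = 1
G(11) = mex{0,0,0} = 1
G(12) = mex{1,0,0} = 2
G(13) = mex{1,1,0} = 2
G(14) = mex{1,1,0} = 2
G(15) = mex{1,1,1} = 0
G(16) = mex{1,1,1} = 0
G(17) = mex{1,1,1} = 0
G(18) = mex{2,1,1} = 0
G(19) = mex{2,2,1} = 0
G(20) = mex{2,2,1} = 0
G(21) = mex{0,2,2} = 1
G_C(21) = 1.
Combined Grundy value = 2 ⊕ 2 ⊕ 1 = 1.
A winning move leaves total XOR = 0, i.e. changes one component's Grundy value g to g ⊕ X where X is the current total.
Heap A: need g' = 2⊕1 = 3. Options: 24−5→G=1, 24−9→G=0. Hits: 0.
Heap B: need g' = 2⊕1 = 3. Options: 12−1→G=3, 12−5→G=1, 12−8→G=0. Hits: 1.
Heap C: need g' = 1⊕1 = 0. Options: 21−6→G=0, 21−7→G=2, 21−9→G=2. Hits: 1.

2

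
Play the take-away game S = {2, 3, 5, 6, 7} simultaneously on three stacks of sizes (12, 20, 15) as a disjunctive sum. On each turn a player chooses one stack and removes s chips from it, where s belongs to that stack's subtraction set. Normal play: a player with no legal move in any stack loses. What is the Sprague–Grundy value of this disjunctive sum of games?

All stacks use S = {2, 3, 5, 6, 7}:
G(0) = 0
G(1) = mex{} = 0
G(2) = mex{0} = 1
G(3) = mex{0,0} = 1
G(4) = mex{1,0} = 2
G(5) = mex{1,1,0} = 2
G(6) = mex{2,1,0,0} = 3
G(7) = mex{2,2,1,0,0} = 3
G(8) = mex{3,2,1,1,0} = 4
G(9) = mex{3,3,2,1,1} = 0
G(10) = mex{4,3,2,2,1} = 0
G(11) = mex{0,4,3,2,2} = 1
G(12) = mex{0,0,3,3,2} = 1
G(13) = mex{1,0,4,3,3} = 2
G(14) = mex{1,1,0,4,3} = 2
G(15) = mex{2,1,0,0,4} = 3
G(16) = mex{2,2,1,0,0} = 3
G(17) = mex{3,2,1,1,0} = 4
G(18) = mex{3,3,2,1,1} = 0
G(19) = mex{4,3,2,2,1} = 0
G(20) = mex{0,4,3,2,2} = 1
Stack A: G(12) = 1.
Stack B: G(20) = 1.
Stack C: G(15) = 3.
Combined Grundy value = 1 ⊕ 1 ⊕ 3 = 3.

3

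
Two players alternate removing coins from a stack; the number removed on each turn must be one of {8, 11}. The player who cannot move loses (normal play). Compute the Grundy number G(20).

G(0) = 0
G(1) = mex{} = 0
G(2) = mex{} = 0
G(3) = mex{} = 0
G(4) = mex{} = 0
G(5) = mex{} = 0
G(6) = mex{} = 0
G(7) = mex{} = 0
G(8) = mex{0} = 1
G(9) = mex{0} = 1
G(10) = mex{0} = 1
G(11) = mex{0,0} = 1
G(12) = mex{0,0} = 1
G(13) = mex{0,0} = 1
G(14) = mex{0,0} = 1
G(15) = mex{0,0} = 1
G(16) = mex{1,0} = 2
G(17) = mex{1,0} = 2
G(18) = mex{1,0} = 2
G(19) = mex{1,1} = 0
G(20) = mex{1,1} = 0

0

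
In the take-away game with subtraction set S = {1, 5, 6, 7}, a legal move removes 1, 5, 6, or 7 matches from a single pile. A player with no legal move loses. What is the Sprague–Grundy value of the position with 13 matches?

G(0) = 0
G(1) = mex{0} = 1
G(2) = mex{1} = 0
G(3) = mex{0} = 1
G(4) = mex{1} = 0
G(5) = mex{0,0} = 1
G(6) = mex{1,1,0} = 2
G(7) = mex{2,0,1,0} = 3
G(8) = mex{3,1,0,1} = 2
G(9) = mex{2,0,1,0} = 3
G(10) = mex{3,1,0,1} = 2
G(11) = mex{2,2,1,0} = 3
G(12) = mex{3,3,2,1} = 0
G(13) = mex{0,2,3,2} = 1

1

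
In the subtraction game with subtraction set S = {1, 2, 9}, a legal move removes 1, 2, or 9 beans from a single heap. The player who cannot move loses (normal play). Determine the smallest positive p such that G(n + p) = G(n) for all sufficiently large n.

10

G(0) = 0
G(1) = mex{0} = 1
G(2) = mex{1,0} = 2
G(3) = mex{2,1} = 0
G(4) = mex{0,2} = 1
G(5) = mex{1,0} = 2
G(6) = mex{2,1} = 0
G(7) = mex{0,2} = 1
G(8) = mex{1,0} = 2
G(9) = mex{2,1,0} = 3
G(10) = mex{3,2,1} = 0
G(11) = mex{0,3,2} = 1
G(12) = mex{1,0,0} = 2
G(13) = mex{2,1,1} = 0
G(14) = mex{0,2,2} = 1
G(15) = mex{1,0,0} = 2
G(16) = mex{2,1,1} = 0
G(17) = mex{0,2,2} = 1
G(18) = mex{1,0,3} = 2
G(19) = mex{2,1,0} = 3
G(20) = mex{3,2,1} = 0
G(21) = mex{0,3,2} = 1
G(n+10) = G(n) holds for n = 0,…,8 (a full window of length max(S) = 9), so the sequence is purely periodic with period 10.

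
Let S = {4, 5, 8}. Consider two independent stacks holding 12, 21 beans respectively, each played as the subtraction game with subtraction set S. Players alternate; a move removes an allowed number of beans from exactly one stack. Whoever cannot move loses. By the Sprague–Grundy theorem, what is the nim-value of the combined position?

2

All stacks use S = {4, 5, 8}:
n :  0  1  2  3  4  5  6  7  8  9 10 11 12 13 14 15 16 17 18 19 20 21
G :  0  0  0  0  1  1  1  1  2  2  2  2  0  0  0  0  1  1  1  1  2  2
Stack A: G(12) = 0.
Stack B: G(21) = 2.
Combined Grundy value = 0 ⊕ 2 = 2.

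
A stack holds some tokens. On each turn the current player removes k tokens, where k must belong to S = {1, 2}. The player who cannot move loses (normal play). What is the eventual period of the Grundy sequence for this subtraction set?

3

G(0) = 0
G(1) = mex{0} = 1
G(2) = mex{1,0} = 2
G(3) = mex{2,1} = 0
G(4) = mex{0,2} = 1
G(5) = mex{1,0} = 2
G(6) = mex{2,1} = 0
G(7) = mex{0,2} = 1
G(8) = mex{1,0} = 2
G(9) = mex{2,1} = 0
G(10) = mex{0,2} = 1
G(11) = mex{1,0} = 2
G(12) = mex{2,1} = 0
G(13) = mex{0,2} = 1
G(14) = mex{1,0} = 2
G(n+3) = G(n) holds for n = 0,…,1 (a full window of length max(S) = 2), so the sequence is purely periodic with period 3.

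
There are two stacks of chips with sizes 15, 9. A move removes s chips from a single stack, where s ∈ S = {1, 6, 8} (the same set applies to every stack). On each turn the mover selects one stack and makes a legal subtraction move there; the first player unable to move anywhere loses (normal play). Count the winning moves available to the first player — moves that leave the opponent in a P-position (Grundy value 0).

All stacks use S = {1, 6, 8}:
n :  0  1  2  3  4  5  6  7  8  9 10 11 12 13 14 15
G :  0  1  0  1  0  1  2  0  1  0  1  0  1  2  0  1
Stack A: G(15) = 1.
Stack B: G(9) = 0.
Combined Grundy value = 1 ⊕ 0 = 1.
A winning move leaves total XOR = 0, i.e. changes one component's Grundy value g to g ⊕ X where X is the current total.
Stack A: need g' = 1⊕1 = 0. Options: 15−1→G=0, 15−6→G=0, 15−8→G=0. Hits: 3.
Stack B: need g' = 0⊕1 = 1. Options: 9−1→G=1, 9−6→G=1, 9−8→G=1. Hits: 3.

6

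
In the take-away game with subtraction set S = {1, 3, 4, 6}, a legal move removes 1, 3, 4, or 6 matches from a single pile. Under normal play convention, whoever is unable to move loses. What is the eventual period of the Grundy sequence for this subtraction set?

7

G(0) = 0
G(1) = mex{0} = 1
G(2) = mex{1} = 0
G(3) = mex{0,0} = 1
G(4) = mex{1,1,0} = 2
G(5) = mex{2,0,1} = 3
G(6) = mex{3,1,0,0} = 2
G(7) = mex{2,2,1,1} = 0
G(8) = mex{0,3,2,0} = 1
G(9) = mex{1,2,3,1} = 0
G(10) = mex{0,0,2,2} = 1
G(11) = mex{1,1,0,3} = 2
G(12) = mex{2,0,1,2} = 3
G(13) = mex{3,1,0,0} = 2
G(14) = mex{2,2,1,1} = 0
G(15) = mex{0,3,2,0} = 1
G(n+7) = G(n) holds for n = 0,…,5 (a full window of length max(S) = 6), so the sequence is purely periodic with period 7.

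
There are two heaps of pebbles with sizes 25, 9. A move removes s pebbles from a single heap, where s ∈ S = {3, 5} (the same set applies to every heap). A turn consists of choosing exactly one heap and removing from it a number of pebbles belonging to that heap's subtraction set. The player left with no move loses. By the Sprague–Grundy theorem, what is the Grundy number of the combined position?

0

All heaps use S = {3, 5}:
n :  0  1  2  3  4  5  6  7  8  9 10 11 12 13 14 15 16 17 18 19 20 21 22 23 24 25
G :  0  0  0  1  1  1  2  2  0  0  0  1  1  1  2  2  0  0  0  1  1  1  2  2  0  0
Heap A: G(25) = 0.
Heap B: G(9) = 0.
Combined Grundy value = 0 ⊕ 0 = 0.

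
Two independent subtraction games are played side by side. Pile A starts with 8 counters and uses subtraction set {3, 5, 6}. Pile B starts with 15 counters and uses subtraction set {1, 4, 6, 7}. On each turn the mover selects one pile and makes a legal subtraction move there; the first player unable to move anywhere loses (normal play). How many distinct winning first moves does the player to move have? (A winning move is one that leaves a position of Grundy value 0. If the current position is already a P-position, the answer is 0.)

Pile A, S = {3, 5, 6}:
n : 0 1 2 3 4 5 6 7 8
G : 0 0 0 1 1 1 2 2 2
G_A(8) = 2.
Pile B, S = {1, 4, 6, 7}:
G(0) = 0
G(1) = mex{0} = 1
G(2) = mex{1} = 0
G(3) = mex{0} = 1
G(4) = mex{1,0} = 2
G(5) = mex{2,1} = 0
G(6) = mex{0,0,0} = 1
G(7) = mex{1,1,1,0} = 2
G(8) = mex{2,2,0,1} = 3
G(9) = mex{3,0,1,0} = 2
G(10) = mex{2,1,2,1} = 0
G(11) = mex{0,2,0,2} = 1
G(12) = mex{1,3,1,0} = 2
G(13) = mex{2,2,2,1} = 0
G(14) = mex{0,0,3,2} = 1
G(15) = mex{1,1,2,3} = 0
G_B(15) = 0.
Combined Grundy value = 2 ⊕ 0 = 2.
A winning move leaves total XOR = 0, i.e. changes one component's Grundy value g to g ⊕ X where X is the current total.
Pile A: need g' = 2⊕2 = 0. Options: 8−3→G=1, 8−5→G=1, 8−6→G=0. Hits: 1.
Pile B: need g' = 0⊕2 = 2. Options: 15−1→G=1, 15−4→G=1, 15−6→G=2, 15−7→G=3. Hits: 1.

2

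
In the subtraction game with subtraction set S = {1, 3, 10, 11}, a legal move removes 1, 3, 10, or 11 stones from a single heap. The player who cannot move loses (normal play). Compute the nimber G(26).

0

G(0) = 0
G(1) = mex{0} = 1
G(2) = mex{1} = 0
G(3) = mex{0,0} = 1
G(4) = mex{1,1} = 0
G(5) = mex{0,0} = 1
G(6) = mex{1,1} = 0
G(7) = mex{0,0} = 1
G(8) = mex{1,1} = 0
G(9) = mex{0,0} = 1
G(10) = mex{1,1,0} = 2
G(11) = mex{2,0,1,0} = 3
G(12) = mex{3,1,0,1} = 2
G(13) = mex{2,2,1,0} = 3
G(14) = mex{3,3,0,1} = 2
G(15) = mex{2,2,1,0} = 3
G(16) = mex{3,3,0,1} = 2
G(17) = mex{2,2,1,0} = 3
G(18) = mex{3,3,0,1} = 2
G(19) = mex{2,2,1,0} = 3
G(20) = mex{3,3,2,1} = 0
G(21) = mex{0,2,3,2} = 1
G(22) = mex{1,3,2,3} = 0
G(23) = mex{0,0,3,2} = 1
G(24) = mex{1,1,2,3} = 0
G(25) = mex{0,0,3,2} = 1
G(26) = mex{1,1,2,3} = 0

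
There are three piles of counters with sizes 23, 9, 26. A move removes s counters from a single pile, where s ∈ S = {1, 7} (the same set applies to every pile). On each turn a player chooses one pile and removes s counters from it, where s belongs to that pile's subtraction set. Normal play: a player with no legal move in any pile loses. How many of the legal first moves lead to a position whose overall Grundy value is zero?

0

All piles use S = {1, 7}:
G(0) = 0
G(1) = mex{0} = 1
G(2) = mex{1} = 0
G(3) = mex{0} = 1
G(4) = mex{1} = 0
G(5) = mex{0} = 1
G(6) = mex{1} = 0
G(7) = mex{0,0} = 1
G(8) = mex{1,1} = 0
G(9) = mex{0,0} = 1
G(10) = mex{1,1} = 0
G(11) = mex{0,0} = 1
G(12) = mex{1,1} = 0
G(13) = mex{0,0} = 1
G(14) = mex{1,1} = 0
G(15) = mex{0,0} = 1
G(16) = mex{1,1} = 0
G(17) = mex{0,0} = 1
G(18) = mex{1,1} = 0
G(19) = mex{0,0} = 1
G(20) = mex{1,1} = 0
G(21) = mex{0,0} = 1
G(22) = mex{1,1} = 0
G(23) = mex{0,0} = 1
G(24) = mex{1,1} = 0
G(25) = mex{0,0} = 1
G(26) = mex{1,1} = 0
Pile A: G(23) = 1.
Pile B: G(9) = 1.
Pile C: G(26) = 0.
Combined Grundy value = 1 ⊕ 1 ⊕ 0 = 0.
A winning move leaves total XOR = 0, i.e. changes one component's Grundy value g to g ⊕ X where X is the current total.
Pile A: target g' = 1⊕0 = 1, but every legal move changes the Grundy value (mex property), so 0 moves.
Pile B: target g' = 1⊕0 = 1, but every legal move changes the Grundy value (mex property), so 0 moves.
Pile C: target g' = 0⊕0 = 0, but every legal move changes the Grundy value (mex property), so 0 moves.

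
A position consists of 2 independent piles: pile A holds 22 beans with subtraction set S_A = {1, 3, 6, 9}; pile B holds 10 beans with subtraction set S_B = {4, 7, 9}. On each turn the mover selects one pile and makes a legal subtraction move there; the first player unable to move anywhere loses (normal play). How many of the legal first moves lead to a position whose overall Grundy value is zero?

Pile A, S = {1, 3, 6, 9}:
n :  0  1  2  3  4  5  6  7  8  9 10 11 12 13 14 15 16 17 18 19 20 21 22
G :  0  1  0  1  0  1  2  3  2  3  2  3  0  1  0  1  0  1  2  3  2  3  2
G_A(22) = 2.
Pile B, S = {4, 7, 9}:
G(0) = 0
G(1) = mex{} = 0
G(2) = mex{} = 0
G(3) = mex{} = 0
G(4) = mex{0} = 1
G(5) = mex{0} = 1
G(6) = mex{0} = 1
G(7) = mex{0,0} = 1
G(8) = mex{1,0} = 2
G(9) = mex{1,0,0} = 2
G(10) = mex{1,0,0} = 2
G_B(10) = 2.
Combined Grundy value = 2 ⊕ 2 = 0.
A winning move leaves total XOR = 0, i.e. changes one component's Grundy value g to g ⊕ X where X is the current total.
Pile A: target g' = 2⊕0 = 2, but every legal move changes the Grundy value (mex property), so 0 moves.
Pile B: target g' = 2⊕0 = 2, but every legal move changes the Grundy value (mex property), so 0 moves.

0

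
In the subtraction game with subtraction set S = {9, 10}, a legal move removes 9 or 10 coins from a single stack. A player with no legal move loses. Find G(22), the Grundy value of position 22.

0

n :  0  1  2  3  4  5  6  7  8  9 10 11 12 13 14 15 16 17 18 19 20 21 22
G :  0  0  0  0  0  0  0  0  0  1  1  1  1  1  1  1  1  1  2  0  0  0  0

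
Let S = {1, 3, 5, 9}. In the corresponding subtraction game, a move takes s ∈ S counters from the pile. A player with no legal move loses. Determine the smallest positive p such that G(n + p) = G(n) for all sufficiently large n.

2

G(0) = 0
G(1) = mex{0} = 1
G(2) = mex{1} = 0
G(3) = mex{0,0} = 1
G(4) = mex{1,1} = 0
G(5) = mex{0,0,0} = 1
G(6) = mex{1,1,1} = 0
G(7) = mex{0,0,0} = 1
G(8) = mex{1,1,1} = 0
G(9) = mex{0,0,0,0} = 1
G(10) = mex{1,1,1,1} = 0
G(11) = mex{0,0,0,0} = 1
G(12) = mex{1,1,1,1} = 0
G(13) = mex{0,0,0,0} = 1
G(14) = mex{1,1,1,1} = 0
G(n+2) = G(n) holds for n = 0,…,8 (a full window of length max(S) = 9), so the sequence is purely periodic with period 2.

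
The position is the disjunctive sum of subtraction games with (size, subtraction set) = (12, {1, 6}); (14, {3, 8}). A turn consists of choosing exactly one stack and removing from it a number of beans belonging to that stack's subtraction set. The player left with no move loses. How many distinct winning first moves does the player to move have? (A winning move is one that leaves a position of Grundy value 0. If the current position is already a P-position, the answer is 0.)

Stack A, S = {1, 6}:
n :  0  1  2  3  4  5  6  7  8  9 10 11 12
G :  0  1  0  1  0  1  2  0  1  0  1  0  1
G_A(12) = 1.
Stack B, S = {3, 8}:
G(0) = 0
G(1) = mex{} = 0
G(2) = mex{} = 0
G(3) = mex{0} = 1
G(4) = mex{0} = 1
G(5) = mex{0} = 1
G(6) = mex{1} = 0
G(7) = mex{1} = 0
G(8) = mex{1,0} = 2
G(9) = mex{0,0} = 1
G(10) = mex{0,0} = 1
G(11) = mex{2,1} = 0
G(12) = mex{1,1} = 0
G(13) = mex{1,1} = 0
G(14) = mex{0,0} = 1
G_B(14) = 1.
Combined Grundy value = 1 ⊕ 1 = 0.
A winning move leaves total XOR = 0, i.e. changes one component's Grundy value g to g ⊕ X where X is the current total.
Stack A: target g' = 1⊕0 = 1, but every legal move changes the Grundy value (mex property), so 0 moves.
Stack B: target g' = 1⊕0 = 1, but every legal move changes the Grundy value (mex property), so 0 moves.

0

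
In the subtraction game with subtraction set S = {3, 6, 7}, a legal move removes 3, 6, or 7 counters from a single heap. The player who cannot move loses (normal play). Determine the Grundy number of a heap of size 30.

0

G(0) = 0
G(1) = mex{} = 0
G(2) = mex{} = 0
G(3) = mex{0} = 1
G(4) = mex{0} = 1
G(5) = mex{0} = 1
G(6) = mex{1,0} = 2
G(7) = mex{1,0,0} = 2
G(8) = mex{1,0,0} = 2
G(9) = mex{2,1,0} = 3
G(10) = mex{2,1,1} = 0
G(11) = mex{2,1,1} = 0
G(12) = mex{3,2,1} = 0
G(13) = mex{0,2,2} = 1
G(14) = mex{0,2,2} = 1
G(15) = mex{0,3,2} = 1
G(16) = mex{1,0,3} = 2
G(17) = mex{1,0,0} = 2
G(18) = mex{1,0,0} = 2
G(19) = mex{2,1,0} = 3
G(20) = mex{2,1,1} = 0
G(21) = mex{2,1,1} = 0
G(22) = mex{3,2,1} = 0
G(23) = mex{0,2,2} = 1
G(24) = mex{0,2,2} = 1
G(25) = mex{0,3,2} = 1
G(26) = mex{1,0,3} = 2
G(27) = mex{1,0,0} = 2
G(28) = mex{1,0,0} = 2
G(29) = mex{2,1,0} = 3
G(30) = mex{2,1,1} = 0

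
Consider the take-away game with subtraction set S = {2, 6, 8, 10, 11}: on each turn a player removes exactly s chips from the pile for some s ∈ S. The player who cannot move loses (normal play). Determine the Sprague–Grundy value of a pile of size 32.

n :  0  1  2  3  4  5  6  7  8  9 10 11 12 13 14 15 16 17 18 19 20 21 22 23 24 25 26 27 28 29 30 31 32
G :  0  0  1  1  0  0  1  1  2  2  3  3  2  2  3  3  4  0  0  1  1  0  0  1  1  2  2  3  3  2  2  3  3

3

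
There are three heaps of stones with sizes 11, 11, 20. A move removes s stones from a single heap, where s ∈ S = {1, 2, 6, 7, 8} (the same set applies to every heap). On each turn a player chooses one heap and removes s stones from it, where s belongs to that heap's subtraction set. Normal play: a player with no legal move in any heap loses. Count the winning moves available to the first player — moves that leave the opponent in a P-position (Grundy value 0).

All heaps use S = {1, 2, 6, 7, 8}:
G(0) = 0
G(1) = mex{0} = 1
G(2) = mex{1,0} = 2
G(3) = mex{2,1} = 0
G(4) = mex{0,2} = 1
G(5) = mex{1,0} = 2
G(6) = mex{2,1,0} = 3
G(7) = mex{3,2,1,0} = 4
G(8) = mex{4,3,2,1,0} = 5
G(9) = mex{5,4,0,2,1} = 3
G(10) = mex{3,5,1,0,2} = 4
G(11) = mex{4,3,2,1,0} = 5
G(12) = mex{5,4,3,2,1} = 0
G(13) = mex{0,5,4,3,2} = 1
G(14) = mex{1,0,5,4,3} = 2
G(15) = mex{2,1,3,5,4} = 0
G(16) = mex{0,2,4,3,5} = 1
G(17) = mex{1,0,5,4,3} = 2
G(18) = mex{2,1,0,5,4} = 3
G(19) = mex{3,2,1,0,5} = 4
G(20) = mex{4,3,2,1,0} = 5
Heap A: G(11) = 5.
Heap B: G(11) = 5.
Heap C: G(20) = 5.
Combined Grundy value = 5 ⊕ 5 ⊕ 5 = 5.
A winning move leaves total XOR = 0, i.e. changes one component's Grundy value g to g ⊕ X where X is the current total.
Heap A: need g' = 5⊕5 = 0. Options: 11−1→G=4, 11−2→G=3, 11−6→G=2, 11−7→G=1, 11−8→G=0. Hits: 1.
Heap B: need g' = 5⊕5 = 0. Options: 11−1→G=4, 11−2→G=3, 11−6→G=2, 11−7→G=1, 11−8→G=0. Hits: 1.
Heap C: need g' = 5⊕5 = 0. Options: 20−1→G=4, 20−2→G=3, 20−6→G=2, 20−7→G=1, 20−8→G=0. Hits: 1.

3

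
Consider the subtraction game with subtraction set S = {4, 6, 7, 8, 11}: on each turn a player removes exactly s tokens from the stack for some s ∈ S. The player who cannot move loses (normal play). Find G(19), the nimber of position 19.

G(0) = 0
G(1) = mex{} = 0
G(2) = mex{} = 0
G(3) = mex{} = 0
G(4) = mex{0} = 1
G(5) = mex{0} = 1
G(6) = mex{0,0} = 1
G(7) = mex{0,0,0} = 1
G(8) = mex{1,0,0,0} = 2
G(9) = mex{1,0,0,0} = 2
G(10) = mex{1,1,0,0} = 2
G(11) = mex{1,1,1,0,0} = 2
G(12) = mex{2,1,1,1,0} = 3
G(13) = mex{2,1,1,1,0} = 3
G(14) = mex{2,2,1,1,0} = 3
G(15) = mex{2,2,2,1,1} = 0
G(16) = mex{3,2,2,2,1} = 0
G(17) = mex{3,2,2,2,1} = 0
G(18) = mex{3,3,2,2,1} = 0
G(19) = mex{0,3,3,2,2} = 1

1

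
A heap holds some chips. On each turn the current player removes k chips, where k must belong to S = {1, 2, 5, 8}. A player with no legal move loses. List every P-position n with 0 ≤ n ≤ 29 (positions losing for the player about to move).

n :  0  1  2  3  4  5  6  7  8  9 10 11 12 13 14 15 16 17 18 19 20 21 22 23 24 25 26 27 28 29
G :  0  1  2  0  1  2  0  1  2  0  1  2  0  1  2  0  1  2  0  1  2  0  1  2  0  1  2  0  1  2
P-positions are exactly the n with G(n) = 0.

0, 3, 6, 9, 12, 15, 18, 21, 24, 27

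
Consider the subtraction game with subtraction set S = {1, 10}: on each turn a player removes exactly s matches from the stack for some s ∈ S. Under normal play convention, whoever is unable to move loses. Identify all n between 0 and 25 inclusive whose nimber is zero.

G(0) = 0
G(1) = mex{0} = 1
G(2) = mex{1} = 0
G(3) = mex{0} = 1
G(4) = mex{1} = 0
G(5) = mex{0} = 1
G(6) = mex{1} = 0
G(7) = mex{0} = 1
G(8) = mex{1} = 0
G(9) = mex{0} = 1
G(10) = mex{1,0} = 2
G(11) = mex{2,1} = 0
G(12) = mex{0,0} = 1
G(13) = mex{1,1} = 0
G(14) = mex{0,0} = 1
G(15) = mex{1,1} = 0
G(16) = mex{0,0} = 1
G(17) = mex{1,1} = 0
G(18) = mex{0,0} = 1
G(19) = mex{1,1} = 0
G(20) = mex{0,2} = 1
G(21) = mex{1,0} = 2
G(22) = mex{2,1} = 0
G(23) = mex{0,0} = 1
G(24) = mex{1,1} = 0
G(25) = mex{0,0} = 1
P-positions are exactly the n with G(n) = 0.

0, 2, 4, 6, 8, 11, 13, 15, 17, 19, 22, 24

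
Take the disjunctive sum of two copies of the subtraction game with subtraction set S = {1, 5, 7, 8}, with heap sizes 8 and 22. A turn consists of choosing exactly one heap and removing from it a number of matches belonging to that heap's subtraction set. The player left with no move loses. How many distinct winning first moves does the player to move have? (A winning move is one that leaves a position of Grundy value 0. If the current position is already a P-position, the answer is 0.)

4

All heaps use S = {1, 5, 7, 8}:
G(0) = 0
G(1) = mex{0} = 1
G(2) = mex{1} = 0
G(3) = mex{0} = 1
G(4) = mex{1} = 0
G(5) = mex{0,0} = 1
G(6) = mex{1,1} = 0
G(7) = mex{0,0,0} = 1
G(8) = mex{1,1,1,0} = 2
G(9) = mex{2,0,0,1} = 3
G(10) = mex{3,1,1,0} = 2
G(11) = mex{2,0,0,1} = 3
G(12) = mex{3,1,1,0} = 2
G(13) = mex{2,2,0,1} = 3
G(14) = mex{3,3,1,0} = 2
G(15) = mex{2,2,2,1} = 0
G(16) = mex{0,3,3,2} = 1
G(17) = mex{1,2,2,3} = 0
G(18) = mex{0,3,3,2} = 1
G(19) = mex{1,2,2,3} = 0
G(20) = mex{0,0,3,2} = 1
G(21) = mex{1,1,2,3} = 0
G(22) = mex{0,0,0,2} = 1
Heap A: G(8) = 2.
Heap B: G(22) = 1.
Combined Grundy value = 2 ⊕ 1 = 3.
A winning move leaves total XOR = 0, i.e. changes one component's Grundy value g to g ⊕ X where X is the current total.
Heap A: need g' = 2⊕3 = 1. Options: 8−1→G=1, 8−5→G=1, 8−7→G=1, 8−8→G=0. Hits: 3.
Heap B: need g' = 1⊕3 = 2. Options: 22−1→G=0, 22−5→G=0, 22−7→G=0, 22−8→G=2. Hits: 1.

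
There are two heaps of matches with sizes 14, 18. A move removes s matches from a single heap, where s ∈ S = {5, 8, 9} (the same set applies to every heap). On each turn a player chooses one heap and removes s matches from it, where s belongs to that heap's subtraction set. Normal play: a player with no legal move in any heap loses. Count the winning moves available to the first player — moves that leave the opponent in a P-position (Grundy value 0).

All heaps use S = {5, 8, 9}:
G(0) = 0
G(1) = mex{} = 0
G(2) = mex{} = 0
G(3) = mex{} = 0
G(4) = mex{} = 0
G(5) = mex{0} = 1
G(6) = mex{0} = 1
G(7) = mex{0} = 1
G(8) = mex{0,0} = 1
G(9) = mex{0,0,0} = 1
G(10) = mex{1,0,0} = 2
G(11) = mex{1,0,0} = 2
G(12) = mex{1,0,0} = 2
G(13) = mex{1,1,0} = 2
G(14) = mex{1,1,1} = 0
G(15) = mex{2,1,1} = 0
G(16) = mex{2,1,1} = 0
G(17) = mex{2,1,1} = 0
G(18) = mex{2,2,1} = 0
Heap A: G(14) = 0.
Heap B: G(18) = 0.
Combined Grundy value = 0 ⊕ 0 = 0.
A winning move leaves total XOR = 0, i.e. changes one component's Grundy value g to g ⊕ X where X is the current total.
Heap A: target g' = 0⊕0 = 0, but every legal move changes the Grundy value (mex property), so 0 moves.
Heap B: target g' = 0⊕0 = 0, but every legal move changes the Grundy value (mex property), so 0 moves.

0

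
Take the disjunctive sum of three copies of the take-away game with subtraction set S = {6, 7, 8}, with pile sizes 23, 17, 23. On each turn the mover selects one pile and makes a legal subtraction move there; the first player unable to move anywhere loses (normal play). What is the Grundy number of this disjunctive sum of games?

All piles use S = {6, 7, 8}:
G(0) = 0
G(1) = mex{} = 0
G(2) = mex{} = 0
G(3) = mex{} = 0
G(4) = mex{} = 0
G(5) = mex{} = 0
G(6) = mex{0} = 1
G(7) = mex{0,0} = 1
G(8) = mex{0,0,0} = 1
G(9) = mex{0,0,0} = 1
G(10) = mex{0,0,0} = 1
G(11) = mex{0,0,0} = 1
G(12) = mex{1,0,0} = 2
G(13) = mex{1,1,0} = 2
G(14) = mex{1,1,1} = 0
G(15) = mex{1,1,1} = 0
G(16) = mex{1,1,1} = 0
G(17) = mex{1,1,1} = 0
G(18) = mex{2,1,1} = 0
G(19) = mex{2,2,1} = 0
G(20) = mex{0,2,2} = 1
G(21) = mex{0,0,2} = 1
G(22) = mex{0,0,0} = 1
G(23) = mex{0,0,0} = 1
Pile A: G(23) = 1.
Pile B: G(17) = 0.
Pile C: G(23) = 1.
Combined Grundy value = 1 ⊕ 0 ⊕ 1 = 0.

0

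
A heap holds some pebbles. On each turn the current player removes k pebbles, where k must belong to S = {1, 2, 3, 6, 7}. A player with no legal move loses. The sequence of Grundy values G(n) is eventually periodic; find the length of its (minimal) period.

4

n :  0  1  2  3  4  5  6  7  8  9 10 11 12 13 14
G :  0  1  2  3  0  1  2  3  0  1  2  3  0  1  2
G(n+4) = G(n) holds for n = 0,…,6 (a full window of length max(S) = 7), so the sequence is purely periodic with period 4.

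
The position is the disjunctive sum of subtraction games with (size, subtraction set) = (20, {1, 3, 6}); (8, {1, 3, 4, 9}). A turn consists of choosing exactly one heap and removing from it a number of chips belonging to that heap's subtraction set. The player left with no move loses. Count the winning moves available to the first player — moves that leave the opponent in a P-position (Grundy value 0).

3

Heap A, S = {1, 3, 6}:
n :  0  1  2  3  4  5  6  7  8  9 10 11 12 13 14 15 16 17 18 19 20
G :  0  1  0  1  0  1  2  3  2  0  1  0  1  0  1  2  3  2  0  1  0
G_A(20) = 0.
Heap B, S = {1, 3, 4, 9}:
n : 0 1 2 3 4 5 6 7 8
G : 0 1 0 1 2 3 2 0 1
G_B(8) = 1.
Combined Grundy value = 0 ⊕ 1 = 1.
A winning move leaves total XOR = 0, i.e. changes one component's Grundy value g to g ⊕ X where X is the current total.
Heap A: need g' = 0⊕1 = 1. Options: 20−1→G=1, 20−3→G=2, 20−6→G=1. Hits: 2.
Heap B: need g' = 1⊕1 = 0. Options: 8−1→G=0, 8−3→G=3, 8−4→G=2. Hits: 1.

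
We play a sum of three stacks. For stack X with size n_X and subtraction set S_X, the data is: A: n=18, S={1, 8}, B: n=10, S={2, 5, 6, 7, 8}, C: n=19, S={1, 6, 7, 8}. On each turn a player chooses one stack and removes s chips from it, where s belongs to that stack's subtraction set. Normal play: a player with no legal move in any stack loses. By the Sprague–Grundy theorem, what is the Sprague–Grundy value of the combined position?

1

Stack A, S = {1, 8}:
G(0) = 0
G(1) = mex{0} = 1
G(2) = mex{1} = 0
G(3) = mex{0} = 1
G(4) = mex{1} = 0
G(5) = mex{0} = 1
G(6) = mex{1} = 0
G(7) = mex{0} = 1
G(8) = mex{1,0} = 2
G(9) = mex{2,1} = 0
G(10) = mex{0,0} = 1
G(11) = mex{1,1} = 0
G(12) = mex{0,0} = 1
G(13) = mex{1,1} = 0
G(14) = mex{0,0} = 1
G(15) = mex{1,1} = 0
G(16) = mex{0,2} = 1
G(17) = mex{1,0} = 2
G(18) = mex{2,1} = 0
G_A(18) = 0.
Stack B, S = {2, 5, 6, 7, 8}:
G(0) = 0
G(1) = mex{} = 0
G(2) = mex{0} = 1
G(3) = mex{0} = 1
G(4) = mex{1} = 0
G(5) = mex{1,0} = 2
G(6) = mex{0,0,0} = 1
G(7) = mex{2,1,0,0} = 3
G(8) = mex{1,1,1,0,0} = 2
G(9) = mex{3,0,1,1,0} = 2
G(10) = mex{2,2,0,1,1} = 3
G_B(10) = 3.
Stack C, S = {1, 6, 7, 8}:
G(0) = 0
G(1) = mex{0} = 1
G(2) = mex{1} = 0
G(3) = mex{0} = 1
G(4) = mex{1} = 0
G(5) = mex{0} = 1
G(6) = mex{1,0} = 2
G(7) = mex{2,1,0} = 3
G(8) = mex{3,0,1,0} = 2
G(9) = mex{2,1,0,1} = 3
G(10) = mex{3,0,1,0} = 2
G(11) = mex{2,1,0,1} = 3
G(12) = mex{3,2,1,0} = 4
G(13) = mex{4,3,2,1} = 0
G(14) = mex{0,2,3,2} = 1
G(15) = mex{1,3,2,3} = 0
G(16) = mex{0,2,3,2} = 1
G(17) = mex{1,3,2,3} = 0
G(18) = mex{0,4,3,2} = 1
G(19) = mex{1,0,4,3} = 2
G_C(19) = 2.
Combined Grundy value = 0 ⊕ 3 ⊕ 2 = 1.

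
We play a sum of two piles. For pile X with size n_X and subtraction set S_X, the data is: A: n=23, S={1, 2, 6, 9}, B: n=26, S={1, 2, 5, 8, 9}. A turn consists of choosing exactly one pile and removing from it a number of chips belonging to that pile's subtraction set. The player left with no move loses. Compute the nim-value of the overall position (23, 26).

2

Pile A, S = {1, 2, 6, 9}:
n :  0  1  2  3  4  5  6  7  8  9 10 11 12 13 14 15 16 17 18 19 20 21 22 23
G :  0  1  2  0  1  2  3  0  1  2  0  1  2  3  0  1  2  0  1  2  3  0  1  2
G_A(23) = 2.
Pile B, S = {1, 2, 5, 8, 9}:
n :  0  1  2  3  4  5  6  7  8  9 10 11 12 13 14 15 16 17 18 19 20 21 22 23 24 25 26
G :  0  1  2  0  1  2  0  1  2  3  0  1  2  0  1  2  0  1  2  3  0  1  2  0  1  2  0
G_B(26) = 0.
Combined Grundy value = 2 ⊕ 0 = 2.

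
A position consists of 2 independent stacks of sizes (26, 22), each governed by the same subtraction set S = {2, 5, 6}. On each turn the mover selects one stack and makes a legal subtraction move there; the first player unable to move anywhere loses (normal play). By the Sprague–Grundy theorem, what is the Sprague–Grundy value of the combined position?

0

All stacks use S = {2, 5, 6}:
n :  0  1  2  3  4  5  6  7  8  9 10 11 12 13 14 15 16 17 18 19 20 21 22 23 24 25 26
G :  0  0  1  1  0  2  1  3  0  2  1  0  0  1  1  0  2  1  3  0  2  1  0  0  1  1  0
Stack A: G(26) = 0.
Stack B: G(22) = 0.
Combined Grundy value = 0 ⊕ 0 = 0.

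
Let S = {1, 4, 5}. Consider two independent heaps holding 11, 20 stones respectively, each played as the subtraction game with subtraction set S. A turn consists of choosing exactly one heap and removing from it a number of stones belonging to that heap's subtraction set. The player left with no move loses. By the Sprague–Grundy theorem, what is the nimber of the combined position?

All heaps use S = {1, 4, 5}:
G(0) = 0
G(1) = mex{0} = 1
G(2) = mex{1} = 0
G(3) = mex{0} = 1
G(4) = mex{1,0} = 2
G(5) = mex{2,1,0} = 3
G(6) = mex{3,0,1} = 2
G(7) = mex{2,1,0} = 3
G(8) = mex{3,2,1} = 0
G(9) = mex{0,3,2} = 1
G(10) = mex{1,2,3} = 0
G(11) = mex{0,3,2} = 1
G(12) = mex{1,0,3} = 2
G(13) = mex{2,1,0} = 3
G(14) = mex{3,0,1} = 2
G(15) = mex{2,1,0} = 3
G(16) = mex{3,2,1} = 0
G(17) = mex{0,3,2} = 1
G(18) = mex{1,2,3} = 0
G(19) = mex{0,3,2} = 1
G(20) = mex{1,0,3} = 2
Heap A: G(11) = 1.
Heap B: G(20) = 2.
Combined Grundy value = 1 ⊕ 2 = 3.

3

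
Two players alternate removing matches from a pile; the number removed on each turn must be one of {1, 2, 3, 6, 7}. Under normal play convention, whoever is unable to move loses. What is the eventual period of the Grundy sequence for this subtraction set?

4

G(0) = 0
G(1) = mex{0} = 1
G(2) = mex{1,0} = 2
G(3) = mex{2,1,0} = 3
G(4) = mex{3,2,1} = 0
G(5) = mex{0,3,2} = 1
G(6) = mex{1,0,3,0} = 2
G(7) = mex{2,1,0,1,0} = 3
G(8) = mex{3,2,1,2,1} = 0
G(9) = mex{0,3,2,3,2} = 1
G(10) = mex{1,0,3,0,3} = 2
G(11) = mex{2,1,0,1,0} = 3
G(12) = mex{3,2,1,2,1} = 0
G(13) = mex{0,3,2,3,2} = 1
G(14) = mex{1,0,3,0,3} = 2
G(n+4) = G(n) holds for n = 0,…,6 (a full window of length max(S) = 7), so the sequence is purely periodic with period 4.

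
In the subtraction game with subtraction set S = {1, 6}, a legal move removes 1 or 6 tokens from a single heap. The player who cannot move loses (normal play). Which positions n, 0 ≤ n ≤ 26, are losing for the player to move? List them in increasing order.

0, 2, 4, 7, 9, 11, 14, 16, 18, 21, 23, 25

G(0) = 0
G(1) = mex{0} = 1
G(2) = mex{1} = 0
G(3) = mex{0} = 1
G(4) = mex{1} = 0
G(5) = mex{0} = 1
G(6) = mex{1,0} = 2
G(7) = mex{2,1} = 0
G(8) = mex{0,0} = 1
G(9) = mex{1,1} = 0
G(10) = mex{0,0} = 1
G(11) = mex{1,1} = 0
G(12) = mex{0,2} = 1
G(13) = mex{1,0} = 2
G(14) = mex{2,1} = 0
G(15) = mex{0,0} = 1
G(16) = mex{1,1} = 0
G(17) = mex{0,0} = 1
G(18) = mex{1,1} = 0
G(19) = mex{0,2} = 1
G(20) = mex{1,0} = 2
G(21) = mex{2,1} = 0
G(22) = mex{0,0} = 1
G(23) = mex{1,1} = 0
G(24) = mex{0,0} = 1
G(25) = mex{1,1} = 0
G(26) = mex{0,2} = 1
P-positions are exactly the n with G(n) = 0.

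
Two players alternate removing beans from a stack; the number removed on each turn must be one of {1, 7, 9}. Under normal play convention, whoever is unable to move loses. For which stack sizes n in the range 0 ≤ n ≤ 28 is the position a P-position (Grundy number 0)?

0, 2, 4, 6, 8, 10, 12, 14, 16, 18, 20, 22, 24, 26, 28

n :  0  1  2  3  4  5  6  7  8  9 10 11 12 13 14 15 16 17 18 19 20 21 22 23 24 25 26 27 28
G :  0  1  0  1  0  1  0  1  0  1  0  1  0  1  0  1  0  1  0  1  0  1  0  1  0  1  0  1  0
P-positions are exactly the n with G(n) = 0.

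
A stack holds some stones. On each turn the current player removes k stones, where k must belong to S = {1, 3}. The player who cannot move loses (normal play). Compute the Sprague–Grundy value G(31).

1

G(0) = 0
G(1) = mex{0} = 1
G(2) = mex{1} = 0
G(3) = mex{0,0} = 1
G(4) = mex{1,1} = 0
G(5) = mex{0,0} = 1
G(6) = mex{1,1} = 0
G(7) = mex{0,0} = 1
G(8) = mex{1,1} = 0
G(9) = mex{0,0} = 1
G(10) = mex{1,1} = 0
G(11) = mex{0,0} = 1
G(12) = mex{1,1} = 0
G(13) = mex{0,0} = 1
G(14) = mex{1,1} = 0
G(15) = mex{0,0} = 1
G(16) = mex{1,1} = 0
G(17) = mex{0,0} = 1
G(18) = mex{1,1} = 0
G(19) = mex{0,0} = 1
G(20) = mex{1,1} = 0
G(21) = mex{0,0} = 1
G(22) = mex{1,1} = 0
G(23) = mex{0,0} = 1
G(24) = mex{1,1} = 0
G(25) = mex{0,0} = 1
G(26) = mex{1,1} = 0
G(27) = mex{0,0} = 1
G(28) = mex{1,1} = 0
G(29) = mex{0,0} = 1
G(30) = mex{1,1} = 0
G(31) = mex{0,0} = 1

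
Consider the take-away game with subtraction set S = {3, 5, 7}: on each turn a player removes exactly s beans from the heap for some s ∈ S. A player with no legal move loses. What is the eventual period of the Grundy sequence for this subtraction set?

10

n :  0  1  2  3  4  5  6  7  8  9 10 11 12 13 14 15 16 17 18 19 20 21
G :  0  0  0  1  1  1  2  2  2  3  0  0  0  1  1  1  2  2  2  3  0  0
G(n+10) = G(n) holds for n = 0,…,6 (a full window of length max(S) = 7), so the sequence is purely periodic with period 10.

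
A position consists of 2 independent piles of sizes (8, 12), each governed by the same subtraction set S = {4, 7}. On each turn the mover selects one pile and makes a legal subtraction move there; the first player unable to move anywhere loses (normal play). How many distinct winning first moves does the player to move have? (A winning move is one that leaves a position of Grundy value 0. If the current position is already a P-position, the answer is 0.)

2

All piles use S = {4, 7}:
n :  0  1  2  3  4  5  6  7  8  9 10 11 12
G :  0  0  0  0  1  1  1  1  2  2  2  0  0
Pile A: G(8) = 2.
Pile B: G(12) = 0.
Combined Grundy value = 2 ⊕ 0 = 2.
A winning move leaves total XOR = 0, i.e. changes one component's Grundy value g to g ⊕ X where X is the current total.
Pile A: need g' = 2⊕2 = 0. Options: 8−4→G=1, 8−7→G=0. Hits: 1.
Pile B: need g' = 0⊕2 = 2. Options: 12−4→G=2, 12−7→G=1. Hits: 1.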